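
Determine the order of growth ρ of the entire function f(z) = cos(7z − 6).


cos(w) is a linear combination of e^{iw} and e^{−iw} (or e^w, e^{−w} in the hyperbolic case), so |cos(w)| ≤ e^{|w|}. With w = 7z − 6, |w| ≤ 7|z| + 6 = 7r + 6 on |z| = r, giving M(r) ≤ e^{7r + 6}, so ρ ≤ 1. On a suitable ray (z = it for sin/cos; z = t for sinh/cosh, t real → ∞), |cos(7z − 6)| grows like e^{7|t|}/2, so ρ ≥ 1. Hence ρ = 1.
Therefore ρ = 1.

Order ρ = 1.


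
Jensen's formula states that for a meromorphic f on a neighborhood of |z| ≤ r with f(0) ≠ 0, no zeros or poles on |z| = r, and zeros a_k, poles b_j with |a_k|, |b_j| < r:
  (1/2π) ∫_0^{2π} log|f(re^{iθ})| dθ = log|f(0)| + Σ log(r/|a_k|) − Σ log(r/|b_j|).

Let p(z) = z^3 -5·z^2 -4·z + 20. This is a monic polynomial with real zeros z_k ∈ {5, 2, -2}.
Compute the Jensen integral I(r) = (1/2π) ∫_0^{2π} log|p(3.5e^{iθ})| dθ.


Zeros: -2, 2, 5; r = 3.5.
Inside |z| < r: -2, 2. Outside (|z| ≥ r): 5.
p(0) = 20, so log|p(0)| = log(20) = 2.9957.
Apply Jensen: I(r) = log|p(0)| + Σ_k log(r/|z_k|), summed over zeros inside |z| < r.
  log(r/|z_k|) for z_k = 2: log(3.5/2) = 0.5596
  log(r/|z_k|) for z_k = -2: log(3.5/2) = 0.5596
  Outside zeros (5) contribute nothing to the Jensen sum.
Sum over inside zeros: 1.1192.
I(r) = log|p(0)| + (inside sum) = 2.9957 + 1.1192 = 4.1150.
Note: since some zeros are outside |z| ≤ r, the simplified n·log(r) form does NOT apply — only the inside zeros contribute.

I(r) ≈ 4.1150.


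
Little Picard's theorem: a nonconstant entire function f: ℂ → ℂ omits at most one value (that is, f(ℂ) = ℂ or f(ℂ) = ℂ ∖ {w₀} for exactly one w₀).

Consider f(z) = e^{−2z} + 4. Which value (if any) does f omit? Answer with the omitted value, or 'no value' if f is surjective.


Little Picard bounds the complement of f(ℂ) to at most one point.
e^{−2z} is never zero on ℂ, so 1·e^{−2z} takes every value in ℂ ∖ {0}. Adding 4 shifts the range to ℂ ∖ {4}. Thus f omits exactly the value 4.

Omitted value: 4.


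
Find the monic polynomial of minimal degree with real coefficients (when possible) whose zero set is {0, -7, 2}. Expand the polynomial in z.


The polynomial is p(z) = ∏_{α ∈ S} (z − α), where S = {0, -7, 2}.
Expanding the product yields: p(z) = z^3 + 5·z^2 -14·z.
The resulting polynomial has degree 3 and real coefficients as required.

p(z) = z^3 + 5·z^2 -14·z.


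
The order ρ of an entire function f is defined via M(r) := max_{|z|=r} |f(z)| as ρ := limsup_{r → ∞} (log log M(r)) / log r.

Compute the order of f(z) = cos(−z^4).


Write cos(w) = (e^{iw} ± e^{−iw})/(2 or 2i), so |cos(w)| ≤ e^{|w|}. With w = −z^4, |w| ≤ 1r^4 + 0 on |z|=r, giving M(r) ≤ e^{1r^4 + 0} and ρ ≤ 4. For the lower bound, choose z on |z|=r with -1z^4 purely imaginary of modulus 1r^4; then |cos(−z^4)| grows like e^{1r^4}/2, so ρ ≥ 4. Hence ρ = 4.
Therefore ρ = 4.

Order ρ = 4.


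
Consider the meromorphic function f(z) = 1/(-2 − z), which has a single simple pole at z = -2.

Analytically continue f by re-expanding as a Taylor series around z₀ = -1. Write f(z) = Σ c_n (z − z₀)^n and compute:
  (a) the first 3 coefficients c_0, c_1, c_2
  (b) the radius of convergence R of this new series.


Let w = z − z₀, so z = z₀ + w.
Then -2 − z = -2 − (z₀ + w) = (-2 − z₀) − w = -1 − w.
f(z) = 1/(-1 − w) = (1/(-1)) · 1/(1 − w/(-1)) = Σ_{n≥0} w^n / (-1)^(n+1).
So c_n = 1/(-1)^(n+1):
  c_0 = 1/(-1)^1 = -1.
  c_1 = 1/(-1)^2 = 1.
  c_2 = 1/(-1)^3 = -1.
The series is valid for |w/d| < 1, i.e. |z − z₀| < |d|.
Radius of convergence: R = |-2 − z₀| = |-1| = 1 (distance from z₀ to the singularity z = -2).

c_0 = -1, c_1 = 1, c_2 = -1; R = 1.


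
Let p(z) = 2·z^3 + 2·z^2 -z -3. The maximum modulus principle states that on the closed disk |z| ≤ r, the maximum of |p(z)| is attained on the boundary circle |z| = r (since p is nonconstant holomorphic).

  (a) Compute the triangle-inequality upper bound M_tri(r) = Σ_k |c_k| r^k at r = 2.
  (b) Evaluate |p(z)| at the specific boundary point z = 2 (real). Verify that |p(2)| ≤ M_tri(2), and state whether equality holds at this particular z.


Coefficients: c_0 = -3, c_1 = -1, c_2 = 2, c_3 = 2. Radius r = 2.
Part (a). Triangle bound: M_tri(r) = Σ_k |c_k| r^k
  = |-3|·2^0 + |-1|·2^1 + |2|·2^2 + |2|·2^3
  = 3 + 2 + 8 + 16 = 29.
This bounds M(r) := max_{|z|=r} |p(z)| from above; equality holds iff all terms c_k z^k can be made to align in phase at a single z on |z|=r.
Part (b). At z = 2 (real, on the circle |z| = r):
  p(2) = (-3)·2^0 + (-1)·2^1 + (2)·2^2 + (2)·2^3 = 19.
  |p(2)| = 19.
Check: |p(2)| = 19 ≤ 29 = M_tri(2). ✓ Equality does not hold at z = 2 (the coefficients have mixed signs, so the terms do not all align in phase there).

M_tri(2) = 29; |p(2)| = 19; equality at z=2: no.


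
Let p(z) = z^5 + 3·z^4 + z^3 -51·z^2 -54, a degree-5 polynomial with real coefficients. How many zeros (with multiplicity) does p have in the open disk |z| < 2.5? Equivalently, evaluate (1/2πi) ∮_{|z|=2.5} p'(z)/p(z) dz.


The zeros of p are: (-3 + 3i), (-3 - 3i), 3, (0 + 1i), (0 - 1i).
Their magnitudes are: 4.243, 4.243, 3, 1, 1.
Zeros with |z| < R = 2.5: (0 + 1i), (0 - 1i).
Count = 2.
By the argument principle, (1/2πi) ∮_{|z|=R} p'(z)/p(z) dz equals exactly this count.

Number of zeros inside |z| < 2.5: 2.


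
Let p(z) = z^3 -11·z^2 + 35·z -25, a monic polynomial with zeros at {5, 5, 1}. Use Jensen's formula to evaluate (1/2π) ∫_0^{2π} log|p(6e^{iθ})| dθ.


Zeros: 1, 5, 5; r = 6.
Inside |z| < r: 1, 5, 5. Outside (|z| ≥ r): ∅.
p(0) = -25, so log|p(0)| = log(25) = 3.2189.
Apply Jensen: I(r) = log|p(0)| + Σ_k log(r/|z_k|), summed over zeros inside |z| < r.
  log(r/|z_k|) for z_k = 5: log(6/5) = 0.1823
  log(r/|z_k|) for z_k = 5: log(6/5) = 0.1823
  log(r/|z_k|) for z_k = 1: log(6/1) = 1.7918
Sum over inside zeros: 2.1564.
I(r) = log|p(0)| + (inside sum) = 3.2189 + 2.1564 = 5.3753.
Closed form (all zeros inside, monic): I(r) = n·log(r) = 3·log(6) = 5.3753. ✓

I(r) ≈ 5.3753.


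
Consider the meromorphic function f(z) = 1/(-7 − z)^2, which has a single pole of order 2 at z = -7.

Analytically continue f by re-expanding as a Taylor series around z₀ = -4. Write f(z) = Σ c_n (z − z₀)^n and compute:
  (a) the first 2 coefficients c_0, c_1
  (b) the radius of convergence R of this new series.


Let w = z − z₀, so z = z₀ + w.
Then -7 − z = -7 − (z₀ + w) = (-7 − z₀) − w = -3 − w.
f(z) = 1/(-3 − w)^2 = (1/(-3)^2) · (1 − w/(-3))^{−2}.
By the binomial series (1−u)^{−2} = Σ_{n≥0} C(n+1, 1) u^n for |u|<1, with u = w/(-3):
  c_n = C(n+1, 1) / (-3)^(n+2).
  c_0 = 1/(-3)^2 = 1/9.
  c_1 = 2/(-3)^3 = -2/27.
The series is valid for |w/d| < 1, i.e. |z − z₀| < |d|.
Radius of convergence: R = |-7 − z₀| = |-3| = 3 (distance from z₀ to the singularity z = -7).

c_0 = 1/9, c_1 = -2/27; R = 3.


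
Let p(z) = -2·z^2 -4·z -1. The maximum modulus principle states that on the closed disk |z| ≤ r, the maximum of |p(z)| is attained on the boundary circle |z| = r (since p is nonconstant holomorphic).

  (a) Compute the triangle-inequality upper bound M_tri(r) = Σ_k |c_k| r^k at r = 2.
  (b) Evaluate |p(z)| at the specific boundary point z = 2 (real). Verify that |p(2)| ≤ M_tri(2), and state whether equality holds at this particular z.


Coefficients: c_0 = -1, c_1 = -4, c_2 = -2. Radius r = 2.
Part (a). Triangle bound: M_tri(r) = Σ_k |c_k| r^k
  = |-1|·2^0 + |-4|·2^1 + |-2|·2^2
  = 1 + 8 + 8 = 17.
This bounds M(r) := max_{|z|=r} |p(z)| from above; equality holds iff all terms c_k z^k can be made to align in phase at a single z on |z|=r.
Part (b). At z = 2 (real, on the circle |z| = r):
  p(2) = (-1)·2^0 + (-4)·2^1 + (-2)·2^2 = -17.
  |p(2)| = 17.
Since all nonzero coefficients share the same sign, |p(2)| = 17 = M_tri(2); the triangle bound is attained at z = 2, so in fact M(r) = 17.

M_tri(2) = 17; |p(2)| = 17; equality at z=2: yes.


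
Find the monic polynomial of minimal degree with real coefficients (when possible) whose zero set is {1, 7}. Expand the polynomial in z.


The polynomial is p(z) = ∏_{α ∈ S} (z − α), where S = {1, 7}.
Expanding the product yields: p(z) = z^2 -8·z + 7.
The resulting polynomial has degree 2 and real coefficients as required.

p(z) = z^2 -8·z + 7.


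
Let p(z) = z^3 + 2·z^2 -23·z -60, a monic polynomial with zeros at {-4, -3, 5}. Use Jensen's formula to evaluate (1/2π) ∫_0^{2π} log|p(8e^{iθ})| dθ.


Zeros: -4, -3, 5; r = 8.
Inside |z| < r: -4, -3, 5. Outside (|z| ≥ r): ∅.
p(0) = -60, so log|p(0)| = log(60) = 4.0943.
Apply Jensen: I(r) = log|p(0)| + Σ_k log(r/|z_k|), summed over zeros inside |z| < r.
  log(r/|z_k|) for z_k = -4: log(8/4) = 0.6931
  log(r/|z_k|) for z_k = -3: log(8/3) = 0.9808
  log(r/|z_k|) for z_k = 5: log(8/5) = 0.4700
Sum over inside zeros: 2.1440.
I(r) = log|p(0)| + (inside sum) = 4.0943 + 2.1440 = 6.2383.
Closed form (all zeros inside, monic): I(r) = n·log(r) = 3·log(8) = 6.2383. ✓

I(r) ≈ 6.2383.


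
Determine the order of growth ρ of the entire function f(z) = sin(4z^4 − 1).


Write sin(w) = (e^{iw} ± e^{−iw})/(2 or 2i), so |sin(w)| ≤ e^{|w|}. With w = 4z^4 − 1, |w| ≤ 4r^4 + 1 on |z|=r, giving M(r) ≤ e^{4r^4 + 1} and ρ ≤ 4. For the lower bound, choose z on |z|=r with 4z^4 purely imaginary of modulus 4r^4; then |sin(4z^4 − 1)| grows like e^{4r^4}/2, so ρ ≥ 4. Hence ρ = 4.
Therefore ρ = 4.

Order ρ = 4.


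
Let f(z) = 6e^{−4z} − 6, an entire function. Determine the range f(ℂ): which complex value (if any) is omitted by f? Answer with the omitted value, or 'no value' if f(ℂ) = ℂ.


Little Picard bounds the complement of f(ℂ) to at most one point.
e^{−4z} is never zero on ℂ, so 6·e^{−4z} takes every value in ℂ ∖ {0}. Adding -6 shifts the range to ℂ ∖ {-6}. Thus f omits exactly the value -6.

Omitted value: -6.


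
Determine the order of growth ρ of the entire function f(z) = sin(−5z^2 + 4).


Write sin(w) = (e^{iw} ± e^{−iw})/(2 or 2i), so |sin(w)| ≤ e^{|w|}. With w = −5z^2 + 4, |w| ≤ 5r^2 + 4 on |z|=r, giving M(r) ≤ e^{5r^2 + 4} and ρ ≤ 2. For the lower bound, choose z on |z|=r with -5z^2 purely imaginary of modulus 5r^2; then |sin(−5z^2 + 4)| grows like e^{5r^2}/2, so ρ ≥ 2. Hence ρ = 2.
Therefore ρ = 2.

Order ρ = 2.


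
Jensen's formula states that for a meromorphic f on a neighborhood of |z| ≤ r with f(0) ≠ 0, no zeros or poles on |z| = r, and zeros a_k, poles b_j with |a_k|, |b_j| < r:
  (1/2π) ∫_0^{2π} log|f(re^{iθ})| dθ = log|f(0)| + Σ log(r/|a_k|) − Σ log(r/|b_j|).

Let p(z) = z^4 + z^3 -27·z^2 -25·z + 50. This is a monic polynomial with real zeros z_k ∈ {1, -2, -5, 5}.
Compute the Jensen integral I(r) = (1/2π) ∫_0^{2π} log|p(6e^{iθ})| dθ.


Zeros: -5, -2, 1, 5; r = 6.
Inside |z| < r: -5, -2, 1, 5. Outside (|z| ≥ r): ∅.
p(0) = 50, so log|p(0)| = log(50) = 3.9120.
Apply Jensen: I(r) = log|p(0)| + Σ_k log(r/|z_k|), summed over zeros inside |z| < r.
  log(r/|z_k|) for z_k = 1: log(6/1) = 1.7918
  log(r/|z_k|) for z_k = -2: log(6/2) = 1.0986
  log(r/|z_k|) for z_k = -5: log(6/5) = 0.1823
  log(r/|z_k|) for z_k = 5: log(6/5) = 0.1823
Sum over inside zeros: 3.2550.
I(r) = log|p(0)| + (inside sum) = 3.9120 + 3.2550 = 7.1670.
Closed form (all zeros inside, monic): I(r) = n·log(r) = 4·log(6) = 7.1670. ✓

I(r) ≈ 7.1670.


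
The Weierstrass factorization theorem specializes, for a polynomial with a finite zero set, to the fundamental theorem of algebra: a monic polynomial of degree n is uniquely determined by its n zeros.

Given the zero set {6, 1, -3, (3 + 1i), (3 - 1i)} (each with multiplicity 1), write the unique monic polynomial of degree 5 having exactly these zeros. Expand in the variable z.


The polynomial is p(z) = ∏_{α ∈ S} (z − α), where S = {6, 1, -3, (3 + 1i), (3 - 1i)}.
Expanding the product yields: p(z) = z^5 -10·z^4 + 19·z^3 + 68·z^2 -258·z + 180.
Note conjugate pairs combine to real quadratics: (z − (3+1i))(z − (3−1i)) = z² − 6z + 10.
The resulting polynomial has degree 5 and real coefficients as required.

p(z) = z^5 -10·z^4 + 19·z^3 + 68·z^2 -258·z + 180.


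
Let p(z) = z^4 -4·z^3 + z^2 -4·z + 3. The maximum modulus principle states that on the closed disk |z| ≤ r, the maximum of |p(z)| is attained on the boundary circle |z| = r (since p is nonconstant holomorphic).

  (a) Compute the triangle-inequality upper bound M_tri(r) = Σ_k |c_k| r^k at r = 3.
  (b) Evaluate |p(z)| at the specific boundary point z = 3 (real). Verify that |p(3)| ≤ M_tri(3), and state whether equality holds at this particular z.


Coefficients: c_0 = 3, c_1 = -4, c_2 = 1, c_3 = -4, c_4 = 1. Radius r = 3.
Part (a). Triangle bound: M_tri(r) = Σ_k |c_k| r^k
  = |3|·3^0 + |-4|·3^1 + |1|·3^2 + |-4|·3^3 + |1|·3^4
  = 3 + 12 + 9 + 108 + 81 = 213.
This bounds M(r) := max_{|z|=r} |p(z)| from above; equality holds iff all terms c_k z^k can be made to align in phase at a single z on |z|=r.
Part (b). At z = 3 (real, on the circle |z| = r):
  p(3) = (3)·3^0 + (-4)·3^1 + (1)·3^2 + (-4)·3^3 + (1)·3^4 = -27.
  |p(3)| = 27.
Check: |p(3)| = 27 ≤ 213 = M_tri(3). ✓ Equality does not hold at z = 3 (the coefficients have mixed signs, so the terms do not all align in phase there).

M_tri(3) = 213; |p(3)| = 27; equality at z=3: no.


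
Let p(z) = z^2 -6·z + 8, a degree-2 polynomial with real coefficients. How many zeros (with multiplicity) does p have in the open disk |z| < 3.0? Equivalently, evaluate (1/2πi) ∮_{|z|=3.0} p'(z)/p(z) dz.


The zeros of p are: 4, 2.
Their magnitudes are: 4, 2.
Zeros with |z| < R = 3.0: 2.
Count = 1.
By the argument principle, (1/2πi) ∮_{|z|=R} p'(z)/p(z) dz equals exactly this count.

Number of zeros inside |z| < 3.0: 1.


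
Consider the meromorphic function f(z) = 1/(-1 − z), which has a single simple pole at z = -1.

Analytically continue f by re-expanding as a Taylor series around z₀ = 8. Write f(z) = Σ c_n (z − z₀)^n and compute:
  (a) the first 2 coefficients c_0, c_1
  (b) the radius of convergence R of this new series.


Let w = z − z₀, so z = z₀ + w.
Then -1 − z = -1 − (z₀ + w) = (-1 − z₀) − w = -9 − w.
f(z) = 1/(-9 − w) = (1/(-9)) · 1/(1 − w/(-9)) = Σ_{n≥0} w^n / (-9)^(n+1).
So c_n = 1/(-9)^(n+1):
  c_0 = 1/(-9)^1 = -1/9.
  c_1 = 1/(-9)^2 = 1/81.
The series is valid for |w/d| < 1, i.e. |z − z₀| < |d|.
Radius of convergence: R = |-1 − z₀| = |-9| = 9 (distance from z₀ to the singularity z = -1).

c_0 = -1/9, c_1 = 1/81; R = 9.


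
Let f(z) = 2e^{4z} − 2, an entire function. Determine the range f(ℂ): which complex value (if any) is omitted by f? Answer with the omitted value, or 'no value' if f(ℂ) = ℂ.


Little Picard bounds the complement of f(ℂ) to at most one point.
e^{4z} is never zero on ℂ, so 2·e^{4z} takes every value in ℂ ∖ {0}. Adding -2 shifts the range to ℂ ∖ {-2}. Thus f omits exactly the value -2.

Omitted value: -2.


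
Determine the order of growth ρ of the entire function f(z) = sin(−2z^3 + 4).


Write sin(w) = (e^{iw} ± e^{−iw})/(2 or 2i), so |sin(w)| ≤ e^{|w|}. With w = −2z^3 + 4, |w| ≤ 2r^3 + 4 on |z|=r, giving M(r) ≤ e^{2r^3 + 4} and ρ ≤ 3. For the lower bound, choose z on |z|=r with -2z^3 purely imaginary of modulus 2r^3; then |sin(−2z^3 + 4)| grows like e^{2r^3}/2, so ρ ≥ 3. Hence ρ = 3.
Therefore ρ = 3.

Order ρ = 3.


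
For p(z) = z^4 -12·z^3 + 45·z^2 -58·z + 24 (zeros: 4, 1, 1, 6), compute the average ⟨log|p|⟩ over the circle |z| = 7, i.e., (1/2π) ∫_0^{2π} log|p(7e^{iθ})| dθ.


Zeros: 1, 1, 4, 6; r = 7.
Inside |z| < r: 1, 1, 4, 6. Outside (|z| ≥ r): ∅.
p(0) = 24, so log|p(0)| = log(24) = 3.1781.
Apply Jensen: I(r) = log|p(0)| + Σ_k log(r/|z_k|), summed over zeros inside |z| < r.
  log(r/|z_k|) for z_k = 4: log(7/4) = 0.5596
  log(r/|z_k|) for z_k = 1: log(7/1) = 1.9459
  log(r/|z_k|) for z_k = 1: log(7/1) = 1.9459
  log(r/|z_k|) for z_k = 6: log(7/6) = 0.1542
Sum over inside zeros: 4.6056.
I(r) = log|p(0)| + (inside sum) = 3.1781 + 4.6056 = 7.7836.
Closed form (all zeros inside, monic): I(r) = n·log(r) = 4·log(7) = 7.7836. ✓

I(r) ≈ 7.7836.


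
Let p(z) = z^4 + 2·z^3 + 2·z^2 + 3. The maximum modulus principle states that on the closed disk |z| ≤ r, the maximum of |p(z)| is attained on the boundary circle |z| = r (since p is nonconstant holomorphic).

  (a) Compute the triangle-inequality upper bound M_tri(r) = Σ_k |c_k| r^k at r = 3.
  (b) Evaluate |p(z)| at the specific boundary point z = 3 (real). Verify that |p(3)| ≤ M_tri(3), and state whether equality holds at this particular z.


Coefficients: c_0 = 3, c_1 = 0, c_2 = 2, c_3 = 2, c_4 = 1. Radius r = 3.
Part (a). Triangle bound: M_tri(r) = Σ_k |c_k| r^k
  = |3|·3^0 + |0|·3^1 + |2|·3^2 + |2|·3^3 + |1|·3^4
  = 3 + 0 + 18 + 54 + 81 = 156.
This bounds M(r) := max_{|z|=r} |p(z)| from above; equality holds iff all terms c_k z^k can be made to align in phase at a single z on |z|=r.
Part (b). At z = 3 (real, on the circle |z| = r):
  p(3) = (3)·3^0 + (0)·3^1 + (2)·3^2 + (2)·3^3 + (1)·3^4 = 156.
  |p(3)| = 156.
Since all nonzero coefficients share the same sign, |p(3)| = 156 = M_tri(3); the triangle bound is attained at z = 3, so in fact M(r) = 156.

M_tri(3) = 156; |p(3)| = 156; equality at z=3: yes.


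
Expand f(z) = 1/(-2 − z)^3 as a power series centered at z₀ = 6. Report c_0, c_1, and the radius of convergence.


Let w = z − z₀, so z = z₀ + w.
Then -2 − z = -2 − (z₀ + w) = (-2 − z₀) − w = -8 − w.
f(z) = 1/(-8 − w)^3 = (1/(-8)^3) · (1 − w/(-8))^{−3}.
By the binomial series (1−u)^{−3} = Σ_{n≥0} C(n+2, 2) u^n for |u|<1, with u = w/(-8):
  c_n = C(n+2, 2) / (-8)^(n+3).
  c_0 = 1/(-8)^3 = -1/512.
  c_1 = 3/(-8)^4 = 3/4096.
The series is valid for |w/d| < 1, i.e. |z − z₀| < |d|.
Radius of convergence: R = |-2 − z₀| = |-8| = 8 (distance from z₀ to the singularity z = -2).

c_0 = -1/512, c_1 = 3/4096; R = 8.


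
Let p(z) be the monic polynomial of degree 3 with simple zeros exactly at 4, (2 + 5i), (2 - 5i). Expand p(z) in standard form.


The polynomial is p(z) = ∏_{α ∈ S} (z − α), where S = {4, (2 + 5i), (2 - 5i)}.
Expanding the product yields: p(z) = z^3 -8·z^2 + 45·z -116.
Note conjugate pairs combine to real quadratics: (z − (2+5i))(z − (2−5i)) = z² − 4z + 29.
The resulting polynomial has degree 3 and real coefficients as required.

p(z) = z^3 -8·z^2 + 45·z -116.


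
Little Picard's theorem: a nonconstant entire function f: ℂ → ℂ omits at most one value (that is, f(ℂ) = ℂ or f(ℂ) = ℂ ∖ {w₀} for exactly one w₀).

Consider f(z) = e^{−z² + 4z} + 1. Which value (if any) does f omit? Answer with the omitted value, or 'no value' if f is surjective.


Little Picard bounds the complement of f(ℂ) to at most one point.
The exponent g(z) = −z² + 4z is a nonconstant polynomial, hence surjective onto ℂ. So e^{g(z)} takes every value in {e^w : w ∈ ℂ} = ℂ ∖ {0}. Adding 1 shifts the range to ℂ ∖ {1}. f omits exactly 1.

Omitted value: 1.


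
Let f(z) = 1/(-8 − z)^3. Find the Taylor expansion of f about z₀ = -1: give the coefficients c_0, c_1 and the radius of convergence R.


Let w = z − z₀, so z = z₀ + w.
Then -8 − z = -8 − (z₀ + w) = (-8 − z₀) − w = -7 − w.
f(z) = 1/(-7 − w)^3 = (1/(-7)^3) · (1 − w/(-7))^{−3}.
By the binomial series (1−u)^{−3} = Σ_{n≥0} C(n+2, 2) u^n for |u|<1, with u = w/(-7):
  c_n = C(n+2, 2) / (-7)^(n+3).
  c_0 = 1/(-7)^3 = -1/343.
  c_1 = 3/(-7)^4 = 3/2401.
The series is valid for |w/d| < 1, i.e. |z − z₀| < |d|.
Radius of convergence: R = |-8 − z₀| = |-7| = 7 (distance from z₀ to the singularity z = -8).

c_0 = -1/343, c_1 = 3/2401; R = 7.


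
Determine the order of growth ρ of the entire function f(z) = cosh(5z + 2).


cosh(w) is a linear combination of e^{iw} and e^{−iw} (or e^w, e^{−w} in the hyperbolic case), so |cosh(w)| ≤ e^{|w|}. With w = 5z + 2, |w| ≤ 5|z| + 2 = 5r + 2 on |z| = r, giving M(r) ≤ e^{5r + 2}, so ρ ≤ 1. On a suitable ray (z = it for sin/cos; z = t for sinh/cosh, t real → ∞), |cosh(5z + 2)| grows like e^{5|t|}/2, so ρ ≥ 1. Hence ρ = 1.
Therefore ρ = 1.

Order ρ = 1.


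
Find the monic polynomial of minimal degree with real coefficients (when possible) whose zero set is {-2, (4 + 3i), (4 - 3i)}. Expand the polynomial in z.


The polynomial is p(z) = ∏_{α ∈ S} (z − α), where S = {-2, (4 + 3i), (4 - 3i)}.
Expanding the product yields: p(z) = z^3 -6·z^2 + 9·z + 50.
Note conjugate pairs combine to real quadratics: (z − (4+3i))(z − (4−3i)) = z² − 8z + 25.
The resulting polynomial has degree 3 and real coefficients as required.

p(z) = z^3 -6·z^2 + 9·z + 50.


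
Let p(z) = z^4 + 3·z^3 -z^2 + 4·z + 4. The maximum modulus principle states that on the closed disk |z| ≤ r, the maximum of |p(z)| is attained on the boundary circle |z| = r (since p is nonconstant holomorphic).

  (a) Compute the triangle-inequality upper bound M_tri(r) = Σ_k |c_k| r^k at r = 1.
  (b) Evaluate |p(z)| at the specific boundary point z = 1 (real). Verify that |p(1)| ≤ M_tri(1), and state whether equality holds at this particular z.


Coefficients: c_0 = 4, c_1 = 4, c_2 = -1, c_3 = 3, c_4 = 1. Radius r = 1.
Part (a). Triangle bound: M_tri(r) = Σ_k |c_k| r^k
  = |4|·1^0 + |4|·1^1 + |-1|·1^2 + |3|·1^3 + |1|·1^4
  = 4 + 4 + 1 + 3 + 1 = 13.
This bounds M(r) := max_{|z|=r} |p(z)| from above; equality holds iff all terms c_k z^k can be made to align in phase at a single z on |z|=r.
Part (b). At z = 1 (real, on the circle |z| = r):
  p(1) = (4)·1^0 + (4)·1^1 + (-1)·1^2 + (3)·1^3 + (1)·1^4 = 11.
  |p(1)| = 11.
Check: |p(1)| = 11 ≤ 13 = M_tri(1). ✓ Equality does not hold at z = 1 (the coefficients have mixed signs, so the terms do not all align in phase there).

M_tri(1) = 13; |p(1)| = 11; equality at z=1: no.


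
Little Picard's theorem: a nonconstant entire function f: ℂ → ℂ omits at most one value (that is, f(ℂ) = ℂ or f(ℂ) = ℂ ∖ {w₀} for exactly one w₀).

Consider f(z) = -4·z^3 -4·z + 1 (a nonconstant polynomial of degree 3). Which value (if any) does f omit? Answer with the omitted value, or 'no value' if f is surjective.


Little Picard bounds the complement of f(ℂ) to at most one point.
For every w ∈ ℂ, the equation p(z) − w = 0 is a nonconstant polynomial in z and hence has at least one root by the fundamental theorem of algebra. So p is surjective onto ℂ, omitting no value.

Omitted value: no value.


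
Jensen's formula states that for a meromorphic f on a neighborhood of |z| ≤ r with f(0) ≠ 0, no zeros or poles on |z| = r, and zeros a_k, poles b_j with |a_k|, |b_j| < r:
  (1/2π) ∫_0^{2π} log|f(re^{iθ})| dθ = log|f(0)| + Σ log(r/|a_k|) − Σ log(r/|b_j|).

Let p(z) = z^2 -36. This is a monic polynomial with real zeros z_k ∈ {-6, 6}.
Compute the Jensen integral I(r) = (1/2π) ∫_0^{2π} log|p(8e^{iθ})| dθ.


Zeros: -6, 6; r = 8.
Inside |z| < r: -6, 6. Outside (|z| ≥ r): ∅.
p(0) = -36, so log|p(0)| = log(36) = 3.5835.
Apply Jensen: I(r) = log|p(0)| + Σ_k log(r/|z_k|), summed over zeros inside |z| < r.
  log(r/|z_k|) for z_k = -6: log(8/6) = 0.2877
  log(r/|z_k|) for z_k = 6: log(8/6) = 0.2877
Sum over inside zeros: 0.5754.
I(r) = log|p(0)| + (inside sum) = 3.5835 + 0.5754 = 4.1589.
Closed form (all zeros inside, monic): I(r) = n·log(r) = 2·log(8) = 4.1589. ✓

I(r) ≈ 4.1589.


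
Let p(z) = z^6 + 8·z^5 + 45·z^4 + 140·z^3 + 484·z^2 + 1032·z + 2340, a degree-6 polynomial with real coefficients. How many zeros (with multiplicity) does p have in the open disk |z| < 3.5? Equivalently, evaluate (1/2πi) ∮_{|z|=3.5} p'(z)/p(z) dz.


The zeros of p are: (1 + 3i), (1 - 3i), (-2 + 3i), (-2 - 3i), (-3 + 3i), (-3 - 3i).
Their magnitudes are: 3.162, 3.162, 3.606, 3.606, 4.243, 4.243.
Zeros with |z| < R = 3.5: (1 + 3i), (1 - 3i).
Count = 2.
By the argument principle, (1/2πi) ∮_{|z|=R} p'(z)/p(z) dz equals exactly this count.

Number of zeros inside |z| < 3.5: 2.


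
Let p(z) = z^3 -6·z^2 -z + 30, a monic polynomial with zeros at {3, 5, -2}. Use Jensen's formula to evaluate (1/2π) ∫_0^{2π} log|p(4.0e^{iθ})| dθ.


Zeros: -2, 3, 5; r = 4.0.
Inside |z| < r: -2, 3. Outside (|z| ≥ r): 5.
p(0) = 30, so log|p(0)| = log(30) = 3.4012.
Apply Jensen: I(r) = log|p(0)| + Σ_k log(r/|z_k|), summed over zeros inside |z| < r.
  log(r/|z_k|) for z_k = 3: log(4.0/3) = 0.2877
  log(r/|z_k|) for z_k = -2: log(4.0/2) = 0.6931
  Outside zeros (5) contribute nothing to the Jensen sum.
Sum over inside zeros: 0.9808.
I(r) = log|p(0)| + (inside sum) = 3.4012 + 0.9808 = 4.3820.
Note: since some zeros are outside |z| ≤ r, the simplified n·log(r) form does NOT apply — only the inside zeros contribute.

I(r) ≈ 4.3820.


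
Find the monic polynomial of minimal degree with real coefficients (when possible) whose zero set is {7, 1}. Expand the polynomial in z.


The polynomial is p(z) = ∏_{α ∈ S} (z − α), where S = {7, 1}.
Expanding the product yields: p(z) = z^2 -8·z + 7.
The resulting polynomial has degree 2 and real coefficients as required.

p(z) = z^2 -8·z + 7.


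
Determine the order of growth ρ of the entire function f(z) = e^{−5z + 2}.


|e^{−5z + 2}| = e^{Re(-5·z) + 2} ≤ e^{5|z|^1 + 2} = e^{5r^1 + 2} on |z| = r, so ρ ≤ 1. Choosing z on |z|=r so that -5·z is real positive (always possible by picking arg z appropriately) gives |f(z)| = e^{5r^1 + 2}, matching the bound. The additive constant 2 does not affect log log M(r) ~ 1·log r. Hence ρ = 1.
Therefore ρ = 1.

Order ρ = 1.


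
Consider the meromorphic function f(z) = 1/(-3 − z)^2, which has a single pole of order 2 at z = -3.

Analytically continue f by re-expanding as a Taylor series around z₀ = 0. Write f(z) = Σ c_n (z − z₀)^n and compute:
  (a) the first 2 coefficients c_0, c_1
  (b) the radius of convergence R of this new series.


Let w = z − z₀, so z = z₀ + w.
Then -3 − z = -3 − (z₀ + w) = (-3 − z₀) − w = -3 − w.
f(z) = 1/(-3 − w)^2 = (1/(-3)^2) · (1 − w/(-3))^{−2}.
By the binomial series (1−u)^{−2} = Σ_{n≥0} C(n+1, 1) u^n for |u|<1, with u = w/(-3):
  c_n = C(n+1, 1) / (-3)^(n+2).
  c_0 = 1/(-3)^2 = 1/9.
  c_1 = 2/(-3)^3 = -2/27.
The series is valid for |w/d| < 1, i.e. |z − z₀| < |d|.
Radius of convergence: R = |-3 − z₀| = |-3| = 3 (distance from z₀ to the singularity z = -3).

c_0 = 1/9, c_1 = -2/27; R = 3.


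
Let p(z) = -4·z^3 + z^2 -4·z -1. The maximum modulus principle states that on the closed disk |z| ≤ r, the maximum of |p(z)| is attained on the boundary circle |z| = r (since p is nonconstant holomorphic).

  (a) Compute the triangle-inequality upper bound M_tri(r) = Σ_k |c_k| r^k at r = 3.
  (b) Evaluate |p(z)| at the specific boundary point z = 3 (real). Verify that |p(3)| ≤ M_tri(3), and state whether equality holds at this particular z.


Coefficients: c_0 = -1, c_1 = -4, c_2 = 1, c_3 = -4. Radius r = 3.
Part (a). Triangle bound: M_tri(r) = Σ_k |c_k| r^k
  = |-1|·3^0 + |-4|·3^1 + |1|·3^2 + |-4|·3^3
  = 1 + 12 + 9 + 108 = 130.
This bounds M(r) := max_{|z|=r} |p(z)| from above; equality holds iff all terms c_k z^k can be made to align in phase at a single z on |z|=r.
Part (b). At z = 3 (real, on the circle |z| = r):
  p(3) = (-1)·3^0 + (-4)·3^1 + (1)·3^2 + (-4)·3^3 = -112.
  |p(3)| = 112.
Check: |p(3)| = 112 ≤ 130 = M_tri(3). ✓ Equality does not hold at z = 3 (the coefficients have mixed signs, so the terms do not all align in phase there).

M_tri(3) = 130; |p(3)| = 112; equality at z=3: no.


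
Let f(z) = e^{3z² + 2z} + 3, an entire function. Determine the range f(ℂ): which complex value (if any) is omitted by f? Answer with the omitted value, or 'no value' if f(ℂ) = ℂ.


Little Picard bounds the complement of f(ℂ) to at most one point.
The exponent g(z) = 3z² + 2z is a nonconstant polynomial, hence surjective onto ℂ. So e^{g(z)} takes every value in {e^w : w ∈ ℂ} = ℂ ∖ {0}. Adding 3 shifts the range to ℂ ∖ {3}. f omits exactly 3.

Omitted value: 3.


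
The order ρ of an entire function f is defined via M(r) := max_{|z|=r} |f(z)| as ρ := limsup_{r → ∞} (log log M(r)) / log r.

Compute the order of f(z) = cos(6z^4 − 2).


Write cos(w) = (e^{iw} ± e^{−iw})/(2 or 2i), so |cos(w)| ≤ e^{|w|}. With w = 6z^4 − 2, |w| ≤ 6r^4 + 2 on |z|=r, giving M(r) ≤ e^{6r^4 + 2} and ρ ≤ 4. For the lower bound, choose z on |z|=r with 6z^4 purely imaginary of modulus 6r^4; then |cos(6z^4 − 2)| grows like e^{6r^4}/2, so ρ ≥ 4. Hence ρ = 4.
Therefore ρ = 4.

Order ρ = 4.


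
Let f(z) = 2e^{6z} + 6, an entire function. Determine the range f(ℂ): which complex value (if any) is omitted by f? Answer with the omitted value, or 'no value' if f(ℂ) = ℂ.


Little Picard bounds the complement of f(ℂ) to at most one point.
e^{6z} is never zero on ℂ, so 2·e^{6z} takes every value in ℂ ∖ {0}. Adding 6 shifts the range to ℂ ∖ {6}. Thus f omits exactly the value 6.

Omitted value: 6.


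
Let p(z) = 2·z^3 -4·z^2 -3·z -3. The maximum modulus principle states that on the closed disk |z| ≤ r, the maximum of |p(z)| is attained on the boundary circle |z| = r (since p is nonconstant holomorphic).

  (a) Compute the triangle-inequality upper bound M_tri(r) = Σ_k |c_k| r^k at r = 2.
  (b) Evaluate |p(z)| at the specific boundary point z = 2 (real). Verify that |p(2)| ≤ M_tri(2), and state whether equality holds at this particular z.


Coefficients: c_0 = -3, c_1 = -3, c_2 = -4, c_3 = 2. Radius r = 2.
Part (a). Triangle bound: M_tri(r) = Σ_k |c_k| r^k
  = |-3|·2^0 + |-3|·2^1 + |-4|·2^2 + |2|·2^3
  = 3 + 6 + 16 + 16 = 41.
This bounds M(r) := max_{|z|=r} |p(z)| from above; equality holds iff all terms c_k z^k can be made to align in phase at a single z on |z|=r.
Part (b). At z = 2 (real, on the circle |z| = r):
  p(2) = (-3)·2^0 + (-3)·2^1 + (-4)·2^2 + (2)·2^3 = -9.
  |p(2)| = 9.
Check: |p(2)| = 9 ≤ 41 = M_tri(2). ✓ Equality does not hold at z = 2 (the coefficients have mixed signs, so the terms do not all align in phase there).

M_tri(2) = 41; |p(2)| = 9; equality at z=2: no.


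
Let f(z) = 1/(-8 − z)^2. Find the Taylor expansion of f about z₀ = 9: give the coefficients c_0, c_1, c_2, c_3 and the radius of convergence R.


Let w = z − z₀, so z = z₀ + w.
Then -8 − z = -8 − (z₀ + w) = (-8 − z₀) − w = -17 − w.
f(z) = 1/(-17 − w)^2 = (1/(-17)^2) · (1 − w/(-17))^{−2}.
By the binomial series (1−u)^{−2} = Σ_{n≥0} C(n+1, 1) u^n for |u|<1, with u = w/(-17):
  c_n = C(n+1, 1) / (-17)^(n+2).
  c_0 = 1/(-17)^2 = 1/289.
  c_1 = 2/(-17)^3 = -2/4913.
  c_2 = 3/(-17)^4 = 3/83521.
  c_3 = 4/(-17)^5 = -4/1419857.
The series is valid for |w/d| < 1, i.e. |z − z₀| < |d|.
Radius of convergence: R = |-8 − z₀| = |-17| = 17 (distance from z₀ to the singularity z = -8).

c_0 = 1/289, c_1 = -2/4913, c_2 = 3/83521, c_3 = -4/1419857; R = 17.


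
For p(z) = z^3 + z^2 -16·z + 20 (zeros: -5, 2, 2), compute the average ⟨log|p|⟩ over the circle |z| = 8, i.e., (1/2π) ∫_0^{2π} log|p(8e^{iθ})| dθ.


Zeros: -5, 2, 2; r = 8.
Inside |z| < r: -5, 2, 2. Outside (|z| ≥ r): ∅.
p(0) = 20, so log|p(0)| = log(20) = 2.9957.
Apply Jensen: I(r) = log|p(0)| + Σ_k log(r/|z_k|), summed over zeros inside |z| < r.
  log(r/|z_k|) for z_k = -5: log(8/5) = 0.4700
  log(r/|z_k|) for z_k = 2: log(8/2) = 1.3863
  log(r/|z_k|) for z_k = 2: log(8/2) = 1.3863
Sum over inside zeros: 3.2426.
I(r) = log|p(0)| + (inside sum) = 2.9957 + 3.2426 = 6.2383.
Closed form (all zeros inside, monic): I(r) = n·log(r) = 3·log(8) = 6.2383. ✓

I(r) ≈ 6.2383.


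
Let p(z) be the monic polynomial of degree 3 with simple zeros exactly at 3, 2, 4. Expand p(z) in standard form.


The polynomial is p(z) = ∏_{α ∈ S} (z − α), where S = {3, 2, 4}.
Expanding the product yields: p(z) = z^3 -9·z^2 + 26·z -24.
The resulting polynomial has degree 3 and real coefficients as required.

p(z) = z^3 -9·z^2 + 26·z -24.


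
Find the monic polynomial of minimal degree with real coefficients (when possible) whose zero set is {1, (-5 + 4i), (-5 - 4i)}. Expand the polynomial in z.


The polynomial is p(z) = ∏_{α ∈ S} (z − α), where S = {1, (-5 + 4i), (-5 - 4i)}.
Expanding the product yields: p(z) = z^3 + 9·z^2 + 31·z -41.
Note conjugate pairs combine to real quadratics: (z − (-5+4i))(z − (-5−4i)) = z² + 10z + 41.
The resulting polynomial has degree 3 and real coefficients as required.

p(z) = z^3 + 9·z^2 + 31·z -41.


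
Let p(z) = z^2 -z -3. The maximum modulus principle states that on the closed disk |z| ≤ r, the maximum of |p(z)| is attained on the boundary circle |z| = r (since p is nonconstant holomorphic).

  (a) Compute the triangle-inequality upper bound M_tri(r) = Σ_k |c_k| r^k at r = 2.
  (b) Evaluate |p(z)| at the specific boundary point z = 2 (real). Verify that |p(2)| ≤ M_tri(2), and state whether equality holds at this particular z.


Coefficients: c_0 = -3, c_1 = -1, c_2 = 1. Radius r = 2.
Part (a). Triangle bound: M_tri(r) = Σ_k |c_k| r^k
  = |-3|·2^0 + |-1|·2^1 + |1|·2^2
  = 3 + 2 + 4 = 9.
This bounds M(r) := max_{|z|=r} |p(z)| from above; equality holds iff all terms c_k z^k can be made to align in phase at a single z on |z|=r.
Part (b). At z = 2 (real, on the circle |z| = r):
  p(2) = (-3)·2^0 + (-1)·2^1 + (1)·2^2 = -1.
  |p(2)| = 1.
Check: |p(2)| = 1 ≤ 9 = M_tri(2). ✓ Equality does not hold at z = 2 (the coefficients have mixed signs, so the terms do not all align in phase there).

M_tri(2) = 9; |p(2)| = 1; equality at z=2: no.


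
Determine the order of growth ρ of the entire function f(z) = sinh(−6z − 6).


sinh(w) is a linear combination of e^{iw} and e^{−iw} (or e^w, e^{−w} in the hyperbolic case), so |sinh(w)| ≤ e^{|w|}. With w = −6z − 6, |w| ≤ 6|z| + 6 = 6r + 6 on |z| = r, giving M(r) ≤ e^{6r + 6}, so ρ ≤ 1. On a suitable ray (z = it for sin/cos; z = t for sinh/cosh, t real → ∞), |sinh(−6z − 6)| grows like e^{6|t|}/2, so ρ ≥ 1. Hence ρ = 1.
Therefore ρ = 1.

Order ρ = 1.


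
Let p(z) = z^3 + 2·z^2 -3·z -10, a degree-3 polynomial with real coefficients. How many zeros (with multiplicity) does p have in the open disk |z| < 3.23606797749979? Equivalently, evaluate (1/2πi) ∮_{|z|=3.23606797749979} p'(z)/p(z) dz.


The zeros of p are: 2, (-2 + 1i), (-2 - 1i).
Their magnitudes are: 2, 2.236, 2.236.
Zeros with |z| < R = 3.23606797749979: 2, (-2 + 1i), (-2 - 1i).
Count = 3.
By the argument principle, (1/2πi) ∮_{|z|=R} p'(z)/p(z) dz equals exactly this count.

Number of zeros inside |z| < 3.23606797749979: 3.


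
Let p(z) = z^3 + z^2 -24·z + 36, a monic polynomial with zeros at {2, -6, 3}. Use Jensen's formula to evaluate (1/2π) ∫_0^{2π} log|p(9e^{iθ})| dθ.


Zeros: -6, 2, 3; r = 9.
Inside |z| < r: -6, 2, 3. Outside (|z| ≥ r): ∅.
p(0) = 36, so log|p(0)| = log(36) = 3.5835.
Apply Jensen: I(r) = log|p(0)| + Σ_k log(r/|z_k|), summed over zeros inside |z| < r.
  log(r/|z_k|) for z_k = 2: log(9/2) = 1.5041
  log(r/|z_k|) for z_k = -6: log(9/6) = 0.4055
  log(r/|z_k|) for z_k = 3: log(9/3) = 1.0986
Sum over inside zeros: 3.0082.
I(r) = log|p(0)| + (inside sum) = 3.5835 + 3.0082 = 6.5917.
Closed form (all zeros inside, monic): I(r) = n·log(r) = 3·log(9) = 6.5917. ✓

I(r) ≈ 6.5917.


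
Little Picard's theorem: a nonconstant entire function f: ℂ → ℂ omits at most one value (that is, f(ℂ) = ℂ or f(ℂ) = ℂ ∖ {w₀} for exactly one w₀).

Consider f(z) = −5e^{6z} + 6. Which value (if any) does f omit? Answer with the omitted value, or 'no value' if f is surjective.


Little Picard bounds the complement of f(ℂ) to at most one point.
e^{6z} is never zero on ℂ, so -5·e^{6z} takes every value in ℂ ∖ {0}. Adding 6 shifts the range to ℂ ∖ {6}. Thus f omits exactly the value 6.

Omitted value: 6.


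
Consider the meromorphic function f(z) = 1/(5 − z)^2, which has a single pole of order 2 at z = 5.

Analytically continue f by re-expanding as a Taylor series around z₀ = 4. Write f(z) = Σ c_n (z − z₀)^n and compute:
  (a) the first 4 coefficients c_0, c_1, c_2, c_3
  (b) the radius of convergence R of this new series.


Let w = z − z₀, so z = z₀ + w.
Then 5 − z = 5 − (z₀ + w) = (5 − z₀) − w = 1 − w.
f(z) = 1/(1 − w)^2 = (1/(1)^2) · (1 − w/(1))^{−2}.
By the binomial series (1−u)^{−2} = Σ_{n≥0} C(n+1, 1) u^n for |u|<1, with u = w/(1):
  c_n = C(n+1, 1) / (1)^(n+2).
  c_0 = 1/(1)^2 = 1.
  c_1 = 2/(1)^3 = 2.
  c_2 = 3/(1)^4 = 3.
  c_3 = 4/(1)^5 = 4.
The series is valid for |w/d| < 1, i.e. |z − z₀| < |d|.
Radius of convergence: R = |5 − z₀| = |1| = 1 (distance from z₀ to the singularity z = 5).

c_0 = 1, c_1 = 2, c_2 = 3, c_3 = 4; R = 1.


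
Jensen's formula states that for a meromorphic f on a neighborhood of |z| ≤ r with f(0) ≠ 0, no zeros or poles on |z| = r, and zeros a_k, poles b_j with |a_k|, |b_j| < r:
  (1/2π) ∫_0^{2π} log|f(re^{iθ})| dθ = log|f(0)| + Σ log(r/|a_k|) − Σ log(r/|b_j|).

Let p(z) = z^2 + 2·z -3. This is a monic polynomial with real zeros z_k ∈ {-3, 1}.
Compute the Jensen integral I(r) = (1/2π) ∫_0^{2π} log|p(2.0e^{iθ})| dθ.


Zeros: -3, 1; r = 2.0.
Inside |z| < r: 1. Outside (|z| ≥ r): -3.
p(0) = -3, so log|p(0)| = log(3) = 1.0986.
Apply Jensen: I(r) = log|p(0)| + Σ_k log(r/|z_k|), summed over zeros inside |z| < r.
  log(r/|z_k|) for z_k = 1: log(2.0/1) = 0.6931
  Outside zeros (-3) contribute nothing to the Jensen sum.
Sum over inside zeros: 0.6931.
I(r) = log|p(0)| + (inside sum) = 1.0986 + 0.6931 = 1.7918.
Note: since some zeros are outside |z| ≤ r, the simplified n·log(r) form does NOT apply — only the inside zeros contribute.

I(r) ≈ 1.7918.


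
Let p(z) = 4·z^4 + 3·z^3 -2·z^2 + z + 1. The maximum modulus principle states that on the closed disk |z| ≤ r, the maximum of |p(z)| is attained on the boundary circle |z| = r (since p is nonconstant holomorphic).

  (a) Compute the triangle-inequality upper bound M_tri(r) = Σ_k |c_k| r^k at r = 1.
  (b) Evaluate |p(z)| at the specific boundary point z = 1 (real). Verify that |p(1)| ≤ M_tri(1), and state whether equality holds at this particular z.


Coefficients: c_0 = 1, c_1 = 1, c_2 = -2, c_3 = 3, c_4 = 4. Radius r = 1.
Part (a). Triangle bound: M_tri(r) = Σ_k |c_k| r^k
  = |1|·1^0 + |1|·1^1 + |-2|·1^2 + |3|·1^3 + |4|·1^4
  = 1 + 1 + 2 + 3 + 4 = 11.
This bounds M(r) := max_{|z|=r} |p(z)| from above; equality holds iff all terms c_k z^k can be made to align in phase at a single z on |z|=r.
Part (b). At z = 1 (real, on the circle |z| = r):
  p(1) = (1)·1^0 + (1)·1^1 + (-2)·1^2 + (3)·1^3 + (4)·1^4 = 7.
  |p(1)| = 7.
Check: |p(1)| = 7 ≤ 11 = M_tri(1). ✓ Equality does not hold at z = 1 (the coefficients have mixed signs, so the terms do not all align in phase there).

M_tri(1) = 11; |p(1)| = 7; equality at z=1: no.


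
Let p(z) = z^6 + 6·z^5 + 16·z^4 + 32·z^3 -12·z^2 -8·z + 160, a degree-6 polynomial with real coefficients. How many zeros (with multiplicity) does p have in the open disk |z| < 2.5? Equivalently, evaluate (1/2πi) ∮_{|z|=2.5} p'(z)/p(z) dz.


The zeros of p are: -2, -4, (1 + 1i), (1 - 1i), (-1 + 3i), (-1 - 3i).
Their magnitudes are: 2, 4, 1.414, 1.414, 3.162, 3.162.
Zeros with |z| < R = 2.5: -2, (1 + 1i), (1 - 1i).
Count = 3.
By the argument principle, (1/2πi) ∮_{|z|=R} p'(z)/p(z) dz equals exactly this count.

Number of zeros inside |z| < 2.5: 3.


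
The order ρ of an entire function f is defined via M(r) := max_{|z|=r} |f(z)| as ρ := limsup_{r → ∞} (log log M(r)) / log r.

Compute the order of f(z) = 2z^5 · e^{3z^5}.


M(r) = max_{|z|=r} |2|·|z|^5·|e^{3z^5}| = 2·r^5 · e^{3r^5} (the factors attain their maxima compatibly on |z|=r). Then log M(r) = log 2 + 5·log r + 3r^5, dominated by the last term, so log log M(r) ~ 5·log r. The polynomial factor 2z^5 contributes only a log r term and does not affect the order. ρ = 5.
Therefore ρ = 5.

Order ρ = 5.
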